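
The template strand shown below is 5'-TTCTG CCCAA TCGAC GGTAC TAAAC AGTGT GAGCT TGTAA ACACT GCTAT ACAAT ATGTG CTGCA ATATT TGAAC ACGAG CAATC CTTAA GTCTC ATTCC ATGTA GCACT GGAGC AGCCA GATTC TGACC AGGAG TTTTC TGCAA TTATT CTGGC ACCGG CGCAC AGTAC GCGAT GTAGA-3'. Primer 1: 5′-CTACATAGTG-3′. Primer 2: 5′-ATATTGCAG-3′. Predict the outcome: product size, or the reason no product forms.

Primer 1 (CTACATAGTG) does not match the top strand, and its reverse complement CACTATGTAG does not match either.
With no annealing site for primer 1, no amplification occurs.

No product — primer 1 has no binding site in the template.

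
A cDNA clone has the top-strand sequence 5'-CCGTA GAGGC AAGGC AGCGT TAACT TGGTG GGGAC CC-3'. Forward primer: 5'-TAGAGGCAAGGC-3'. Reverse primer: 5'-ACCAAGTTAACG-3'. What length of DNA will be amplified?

26 bp

Scanning the template, TAGAGGCAAGGC occurs at positions 4–15; this primer anneals to the bottom strand there with its 3' end pointing downstream.
The reverse primer's reverse complement is CGTTAACTTGGT, which matches the template at positions 18–29.
Product length = (reverse-primer end) − (forward-primer start) + 1 = 29 − 4 + 1 = 26 bp.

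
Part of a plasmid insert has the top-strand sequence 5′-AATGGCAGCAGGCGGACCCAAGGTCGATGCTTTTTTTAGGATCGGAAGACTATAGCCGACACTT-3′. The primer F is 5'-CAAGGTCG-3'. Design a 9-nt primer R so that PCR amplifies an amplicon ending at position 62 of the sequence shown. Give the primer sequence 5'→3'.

The forward primer binds at positions 19–26; the product's 3' end on the top strand is position 62.
The reverse primer anneals to the top strand over positions 54–62, i.e. to AGCCGACAC.
Its sequence written 5'→3' is the reverse complement: GTGTCGGCT.

5'-GTGTCGGCT-3'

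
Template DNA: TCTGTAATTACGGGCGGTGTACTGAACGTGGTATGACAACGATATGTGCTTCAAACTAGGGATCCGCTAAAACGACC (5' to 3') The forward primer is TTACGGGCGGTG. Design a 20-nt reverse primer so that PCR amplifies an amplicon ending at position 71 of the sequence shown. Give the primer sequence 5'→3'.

The forward primer binds at positions 8–19; the product's 3' end on the top strand is position 71.
The reverse primer anneals to the top strand over positions 52–71, i.e. to CAAACTAGGGATCCGCTAAA.
Its sequence written 5'→3' is the reverse complement: TTTAGCGGATCCCTAGTTTG.

5'-TTTAGCGGATCCCTAGTTTG-3'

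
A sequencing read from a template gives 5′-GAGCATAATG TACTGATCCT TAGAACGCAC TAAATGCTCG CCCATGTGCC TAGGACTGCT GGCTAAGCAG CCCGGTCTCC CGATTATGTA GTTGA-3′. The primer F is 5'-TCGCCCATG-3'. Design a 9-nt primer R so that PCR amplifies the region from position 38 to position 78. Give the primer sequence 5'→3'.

The product's 3' end on the top strand is position 78.
The reverse primer anneals to the top strand over positions 70–78, i.e. to GCCCGGTCT.
Its sequence written 5'→3' is the reverse complement: AGACCGGGC.

5'-AGACCGGGC-3'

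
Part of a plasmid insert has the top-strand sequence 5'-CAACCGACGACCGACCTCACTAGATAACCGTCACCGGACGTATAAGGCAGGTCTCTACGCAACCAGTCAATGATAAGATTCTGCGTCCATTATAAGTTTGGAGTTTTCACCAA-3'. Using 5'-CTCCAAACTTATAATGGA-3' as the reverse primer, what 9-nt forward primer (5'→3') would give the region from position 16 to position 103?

5'-CTCACTAGA-3'

The reverse primer's reverse complement TCCATTATAAGTTTGGAG matches the template at positions 86–103; the product starts at position 16.
The forward primer is identical to the top strand over positions 16–24: CTCACTAGA.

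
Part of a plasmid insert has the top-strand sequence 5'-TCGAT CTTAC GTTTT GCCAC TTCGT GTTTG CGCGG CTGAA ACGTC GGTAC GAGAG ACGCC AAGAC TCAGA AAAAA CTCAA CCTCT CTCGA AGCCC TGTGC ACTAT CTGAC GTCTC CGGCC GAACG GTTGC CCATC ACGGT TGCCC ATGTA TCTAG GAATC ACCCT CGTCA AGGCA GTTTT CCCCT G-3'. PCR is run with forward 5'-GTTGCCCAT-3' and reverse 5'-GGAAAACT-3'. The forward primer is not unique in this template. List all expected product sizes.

The forward primer GTTGCCCAT matches the top strand at positions 126–134, 139–147.
The reverse primer's reverse complement is AGTTTTCC, matching at positions 175–182.
Each forward site pairs with the reverse site to give a product ending at position 182: sizes 57, 44 bp.

57 bp, 44 bp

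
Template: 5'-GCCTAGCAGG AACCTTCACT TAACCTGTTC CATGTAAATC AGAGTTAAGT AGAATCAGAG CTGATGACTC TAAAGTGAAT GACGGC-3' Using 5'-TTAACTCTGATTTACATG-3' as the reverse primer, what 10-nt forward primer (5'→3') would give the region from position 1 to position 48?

5'-GCCTAGCAGG-3'

The reverse primer's reverse complement CATGTAAATCAGAGTTAA matches the template at positions 31–48; the product starts at position 1.
The forward primer is identical to the top strand over positions 1–10: GCCTAGCAGG.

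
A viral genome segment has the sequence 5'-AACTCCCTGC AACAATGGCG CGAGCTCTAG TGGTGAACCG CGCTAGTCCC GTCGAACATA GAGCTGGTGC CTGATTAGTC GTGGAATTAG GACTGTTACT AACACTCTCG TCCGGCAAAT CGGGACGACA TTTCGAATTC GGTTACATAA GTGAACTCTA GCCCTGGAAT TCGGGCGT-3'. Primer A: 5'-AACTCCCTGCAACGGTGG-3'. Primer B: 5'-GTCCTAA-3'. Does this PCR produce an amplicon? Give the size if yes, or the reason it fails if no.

No product — primer A has no binding site in the template.

Primer A (AACTCCCTGCAACGGTGG) does not match the top strand, and its reverse complement CCACCGTTGCAGGGAGTT does not match either.
With no annealing site for primer A, no amplification occurs.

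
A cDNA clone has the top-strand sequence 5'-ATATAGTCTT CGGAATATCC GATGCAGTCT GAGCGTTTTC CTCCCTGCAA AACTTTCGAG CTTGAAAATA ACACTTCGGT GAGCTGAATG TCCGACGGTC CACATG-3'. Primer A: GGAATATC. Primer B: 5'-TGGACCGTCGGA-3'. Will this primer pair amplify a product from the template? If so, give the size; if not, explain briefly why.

Primer A (GGAATATC) matches the top strand at positions 12–19; it acts as a forward primer.
Primer B's reverse complement is TCCGACGGTCCA, matching the top strand at positions 91–102; it acts as a reverse primer.
The 3' ends face each other across positions 12–102, giving a 91 bp product.

Yes — a 91 bp product.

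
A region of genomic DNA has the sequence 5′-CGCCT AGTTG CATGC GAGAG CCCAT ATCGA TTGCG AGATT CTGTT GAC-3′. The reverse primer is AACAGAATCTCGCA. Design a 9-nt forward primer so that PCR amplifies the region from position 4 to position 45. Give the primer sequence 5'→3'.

5'-CTAGTTGCA-3'

The reverse primer's reverse complement TGCGAGATTCTGTT matches the template at positions 32–45; the product starts at position 4.
The forward primer is identical to the top strand over positions 4–12: CTAGTTGCA.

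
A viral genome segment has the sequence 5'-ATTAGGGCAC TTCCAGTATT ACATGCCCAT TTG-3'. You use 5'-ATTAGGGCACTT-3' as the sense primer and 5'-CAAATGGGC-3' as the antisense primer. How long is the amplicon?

The forward primer matches the template at positions 1–12.
The reverse primer's reverse complement is GCCCATTTG, which matches the template at positions 25–33.
The product runs from position 1 to position 33, so its length is 33 − 1 + 1 = 33 bp.

33 bp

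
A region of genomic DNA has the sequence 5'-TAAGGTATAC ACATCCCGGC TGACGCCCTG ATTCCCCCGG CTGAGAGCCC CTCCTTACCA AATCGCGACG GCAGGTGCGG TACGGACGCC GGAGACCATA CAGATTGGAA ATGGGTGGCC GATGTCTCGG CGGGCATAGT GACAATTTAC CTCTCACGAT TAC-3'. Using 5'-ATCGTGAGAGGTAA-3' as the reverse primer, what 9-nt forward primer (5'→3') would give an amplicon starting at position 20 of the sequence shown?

The reverse primer's reverse complement TTACCTCTCACGAT matches the template at positions 147–160; the product starts at position 20.
The forward primer is identical to the top strand over positions 20–28: CTGACGCCC.

5'-CTGACGCCC-3'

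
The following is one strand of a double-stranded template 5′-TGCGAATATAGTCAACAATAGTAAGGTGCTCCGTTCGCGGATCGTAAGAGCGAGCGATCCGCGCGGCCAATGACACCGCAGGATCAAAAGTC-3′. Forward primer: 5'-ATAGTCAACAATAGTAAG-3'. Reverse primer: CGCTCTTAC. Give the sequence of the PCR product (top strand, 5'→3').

The forward primer matches the template at positions 8–25.
Taking the reverse complement of CGCTCTTAC gives GTAAGAGCG, found at positions 44–52 on the template; the primer anneals here to the top strand with its 3' end pointing upstream.
The product is the template from position 8 through 52 (45 bp).

5'-ATAGTCAACAATAGTAAGGTGCTCCGTTCGCGGATCGTAAGAGCG-3'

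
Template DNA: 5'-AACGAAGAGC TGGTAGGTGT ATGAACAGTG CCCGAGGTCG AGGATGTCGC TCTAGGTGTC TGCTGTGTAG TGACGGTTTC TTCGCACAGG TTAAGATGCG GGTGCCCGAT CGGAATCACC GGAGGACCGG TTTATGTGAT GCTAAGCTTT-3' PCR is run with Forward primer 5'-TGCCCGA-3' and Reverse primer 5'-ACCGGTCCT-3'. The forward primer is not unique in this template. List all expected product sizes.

103 bp, 29 bp

The forward primer TGCCCGA matches the top strand at positions 29–35, 103–109.
The reverse primer's reverse complement is AGGACCGGT, matching at positions 123–131.
Each forward site pairs with the reverse site to give a product ending at position 131: sizes 103, 29 bp.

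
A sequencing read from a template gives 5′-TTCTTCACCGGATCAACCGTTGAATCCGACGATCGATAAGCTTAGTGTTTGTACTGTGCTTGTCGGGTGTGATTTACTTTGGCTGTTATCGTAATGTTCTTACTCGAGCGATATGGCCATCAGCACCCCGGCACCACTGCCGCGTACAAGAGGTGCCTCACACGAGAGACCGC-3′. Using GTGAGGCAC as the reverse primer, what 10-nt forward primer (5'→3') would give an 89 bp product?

The reverse primer's reverse complement GTGCCTCAC matches the template at positions 153–161, so the product ends at position 161.
An 89 bp product then starts at position 161 − 89 + 1 = 73.
The forward primer is identical to the top strand there: TTTACTTTGG.

5'-TTTACTTTGG-3'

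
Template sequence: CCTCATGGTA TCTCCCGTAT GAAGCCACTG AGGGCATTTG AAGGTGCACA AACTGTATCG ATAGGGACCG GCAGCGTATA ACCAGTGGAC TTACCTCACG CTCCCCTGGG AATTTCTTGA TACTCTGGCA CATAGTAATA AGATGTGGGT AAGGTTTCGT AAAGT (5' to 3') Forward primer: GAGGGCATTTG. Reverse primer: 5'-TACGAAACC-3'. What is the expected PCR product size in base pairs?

Forward primer GAGGGCATTTG is found on the top strand at positions 30–40.
Taking the reverse complement of TACGAAACC gives GGTTTCGTA, found at positions 153–161 on the template; the primer anneals here to the top strand with its 3' end pointing upstream.
The product runs from position 30 to position 161, so its length is 161 − 30 + 1 = 132 bp.

132 bp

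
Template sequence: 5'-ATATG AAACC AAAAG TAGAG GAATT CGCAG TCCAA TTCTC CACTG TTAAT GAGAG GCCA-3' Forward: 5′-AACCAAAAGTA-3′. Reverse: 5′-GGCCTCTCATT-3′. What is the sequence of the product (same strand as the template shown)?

5'-AACCAAAAGTAGAGGAATTCGCAGTCCAATTCTCCACTGTTAATGAGAGGCC-3'

The forward primer matches the template at positions 7–17.
Reverse complement of the reverse primer: AATGAGAGGCC. This occurs on the top strand at positions 48–58.
The product is the template from position 7 through 58 (52 bp).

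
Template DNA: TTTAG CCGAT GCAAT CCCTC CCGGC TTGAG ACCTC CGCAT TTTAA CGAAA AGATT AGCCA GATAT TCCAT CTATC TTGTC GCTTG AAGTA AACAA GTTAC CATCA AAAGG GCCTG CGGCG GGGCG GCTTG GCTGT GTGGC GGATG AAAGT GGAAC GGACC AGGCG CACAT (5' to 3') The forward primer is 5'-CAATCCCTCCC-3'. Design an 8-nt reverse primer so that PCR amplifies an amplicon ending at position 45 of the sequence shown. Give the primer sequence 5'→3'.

The forward primer binds at positions 12–22; the product's 3' end on the top strand is position 45.
The reverse primer anneals to the top strand over positions 38–45, i.e. to CATTTTAA.
Its sequence written 5'→3' is the reverse complement: TTAAAATG.

5'-TTAAAATG-3'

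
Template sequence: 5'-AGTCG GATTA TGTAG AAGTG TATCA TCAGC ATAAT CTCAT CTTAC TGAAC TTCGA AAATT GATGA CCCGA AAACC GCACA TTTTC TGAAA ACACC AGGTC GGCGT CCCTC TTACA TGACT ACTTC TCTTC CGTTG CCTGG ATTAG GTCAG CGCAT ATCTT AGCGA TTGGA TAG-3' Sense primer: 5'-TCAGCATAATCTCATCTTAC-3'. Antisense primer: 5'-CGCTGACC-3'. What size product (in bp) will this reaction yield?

127 bp

The forward primer matches the template at positions 26–45.
Reverse complement of the reverse primer: GGTCAGCG. This occurs on the top strand at positions 145–152.
Amplicon spans positions 26–152: 127 bp.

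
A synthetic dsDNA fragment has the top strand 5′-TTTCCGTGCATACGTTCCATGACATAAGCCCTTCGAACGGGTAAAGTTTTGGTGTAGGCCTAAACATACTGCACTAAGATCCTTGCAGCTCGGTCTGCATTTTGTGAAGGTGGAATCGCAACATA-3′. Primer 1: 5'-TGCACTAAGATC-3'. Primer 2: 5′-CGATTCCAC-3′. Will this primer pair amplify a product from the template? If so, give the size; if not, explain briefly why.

Primer 1 (TGCACTAAGATC) matches the top strand at positions 70–81; it acts as a forward primer.
Primer 2's reverse complement is GTGGAATCG, matching the top strand at positions 110–118; it acts as a reverse primer.
The 3' ends face each other across positions 70–118, giving a 49 bp product.

Yes — a 49 bp product.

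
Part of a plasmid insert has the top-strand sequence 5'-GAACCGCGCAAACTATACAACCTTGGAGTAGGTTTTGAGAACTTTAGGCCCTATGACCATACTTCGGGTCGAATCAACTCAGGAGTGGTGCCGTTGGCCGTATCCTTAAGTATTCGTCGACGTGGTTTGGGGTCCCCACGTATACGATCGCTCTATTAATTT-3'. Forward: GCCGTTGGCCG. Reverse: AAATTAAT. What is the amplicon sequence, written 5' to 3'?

Forward primer GCCGTTGGCCG is found on the top strand at positions 90–100.
The reverse primer's reverse complement is ATTAATTT, which matches the template at positions 155–162.
The product is the template from position 90 through 162 (73 bp).

5'-GCCGTTGGCCGTATCCTTAAGTATTCGTCGACGTGGTTTGGGGTCCCCACGTATACGATCGCTCTATTAATTT-3'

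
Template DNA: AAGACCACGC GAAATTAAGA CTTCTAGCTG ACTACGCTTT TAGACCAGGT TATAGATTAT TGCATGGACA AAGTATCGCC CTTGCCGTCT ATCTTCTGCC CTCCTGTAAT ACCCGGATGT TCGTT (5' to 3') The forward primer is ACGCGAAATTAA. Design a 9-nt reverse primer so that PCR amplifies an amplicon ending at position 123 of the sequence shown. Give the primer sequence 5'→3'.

5'-CGAACATCC-3'

The forward primer binds at positions 7–18; the product's 3' end on the top strand is position 123.
The reverse primer anneals to the top strand over positions 115–123, i.e. to GGATGTTCG.
Its sequence written 5'→3' is the reverse complement: CGAACATCC.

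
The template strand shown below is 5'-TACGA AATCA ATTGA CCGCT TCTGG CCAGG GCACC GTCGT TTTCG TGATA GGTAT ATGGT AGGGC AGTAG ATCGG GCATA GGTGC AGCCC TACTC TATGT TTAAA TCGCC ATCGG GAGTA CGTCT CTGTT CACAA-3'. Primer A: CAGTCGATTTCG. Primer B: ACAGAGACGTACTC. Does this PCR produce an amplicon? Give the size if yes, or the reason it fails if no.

Primer A (CAGTCGATTTCG) does not match the top strand, and its reverse complement CGAAATCGACTG does not match either.
With no annealing site for primer A, no amplification occurs.

No product — primer A has no binding site in the template.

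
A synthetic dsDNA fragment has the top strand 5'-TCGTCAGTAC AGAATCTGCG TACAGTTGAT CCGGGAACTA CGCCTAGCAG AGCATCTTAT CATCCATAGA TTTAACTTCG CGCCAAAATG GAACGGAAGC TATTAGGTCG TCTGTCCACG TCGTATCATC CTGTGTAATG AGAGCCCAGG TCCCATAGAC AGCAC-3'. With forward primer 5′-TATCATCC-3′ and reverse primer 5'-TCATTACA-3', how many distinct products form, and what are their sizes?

The forward primer TATCATCC matches the top strand at positions 58–65, 124–131.
The reverse primer's reverse complement is TGTAATGA, matching at positions 134–141.
Each forward site pairs with the reverse site to give a product ending at position 141: sizes 84, 18 bp.

Two products: 84 bp, 18 bp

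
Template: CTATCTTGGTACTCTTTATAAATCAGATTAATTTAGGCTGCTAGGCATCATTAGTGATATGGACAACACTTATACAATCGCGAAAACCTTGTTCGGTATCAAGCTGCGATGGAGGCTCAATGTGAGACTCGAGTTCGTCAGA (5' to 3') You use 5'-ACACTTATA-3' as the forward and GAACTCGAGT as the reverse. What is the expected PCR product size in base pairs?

Forward primer ACACTTATA is found on the top strand at positions 66–74.
Taking the reverse complement of GAACTCGAGT gives ACTCGAGTTC, found at positions 127–136 on the template; the primer anneals here to the top strand with its 3' end pointing upstream.
Amplicon spans positions 66–136: 71 bp.

71 bp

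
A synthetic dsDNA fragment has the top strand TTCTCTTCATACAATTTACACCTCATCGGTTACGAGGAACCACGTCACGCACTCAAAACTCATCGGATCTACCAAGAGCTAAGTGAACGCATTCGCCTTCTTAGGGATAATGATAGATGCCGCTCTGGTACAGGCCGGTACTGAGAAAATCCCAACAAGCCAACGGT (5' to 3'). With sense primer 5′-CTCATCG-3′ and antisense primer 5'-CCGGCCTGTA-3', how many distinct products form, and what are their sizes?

The forward primer CTCATCG matches the top strand at positions 22–28, 59–65.
The reverse primer's reverse complement is TACAGGCCGG, matching at positions 129–138.
Each forward site pairs with the reverse site to give a product ending at position 138: sizes 117, 80 bp.

Two products: 117 bp, 80 bp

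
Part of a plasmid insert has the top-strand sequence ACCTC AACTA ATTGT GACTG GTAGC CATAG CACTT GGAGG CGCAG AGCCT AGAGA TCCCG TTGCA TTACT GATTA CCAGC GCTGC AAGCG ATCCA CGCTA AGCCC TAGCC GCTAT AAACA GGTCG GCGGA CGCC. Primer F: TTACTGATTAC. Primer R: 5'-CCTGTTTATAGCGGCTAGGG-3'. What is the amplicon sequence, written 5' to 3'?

The forward primer matches the template at positions 66–76.
Reverse complement of the reverse primer: CCCTAGCCGCTATAAACAGG. This occurs on the top strand at positions 103–122.
The product is the template from position 66 through 122 (57 bp).

5'-TTACTGATTACCAGCGCTGCAAGCGATCCACGCTAAGCCCTAGCCGCTATAAACAGG-3'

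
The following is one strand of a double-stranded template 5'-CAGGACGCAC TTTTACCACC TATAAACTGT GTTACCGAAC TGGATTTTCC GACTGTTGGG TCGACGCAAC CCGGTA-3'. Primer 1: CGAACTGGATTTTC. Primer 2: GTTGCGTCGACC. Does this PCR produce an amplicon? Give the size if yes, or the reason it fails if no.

Primer 1 (CGAACTGGATTTTC) matches the top strand at positions 36–49; it acts as a forward primer.
Primer 2's reverse complement is GGTCGACGCAAC, matching the top strand at positions 59–70; it acts as a reverse primer.
The 3' ends face each other across positions 36–70, giving a 35 bp product.

Yes — a 35 bp product.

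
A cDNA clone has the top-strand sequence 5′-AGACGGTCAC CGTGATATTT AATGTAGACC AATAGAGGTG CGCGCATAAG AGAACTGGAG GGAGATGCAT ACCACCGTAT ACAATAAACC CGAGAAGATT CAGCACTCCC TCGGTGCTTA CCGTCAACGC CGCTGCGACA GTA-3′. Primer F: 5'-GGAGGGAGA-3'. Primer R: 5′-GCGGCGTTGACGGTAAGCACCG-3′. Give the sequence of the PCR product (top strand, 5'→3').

5'-GGAGGGAGATGCATACCACCGTATACAATAAACCCGAGAAGATTCAGCACTCCCTCGGTGCTTACCGTCAACGCCGC-3'

The forward primer matches the template at positions 57–65.
Reverse complement of the reverse primer: CGGTGCTTACCGTCAACGCCGC. This occurs on the top strand at positions 112–133.
The product is the template from position 57 through 133 (77 bp).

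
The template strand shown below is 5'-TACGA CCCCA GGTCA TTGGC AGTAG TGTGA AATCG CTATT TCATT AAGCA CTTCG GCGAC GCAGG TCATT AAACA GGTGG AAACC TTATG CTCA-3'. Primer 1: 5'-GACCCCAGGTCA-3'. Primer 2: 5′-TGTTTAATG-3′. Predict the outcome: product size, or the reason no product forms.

Yes — a 72 bp product.

Primer 1 (GACCCCAGGTCA) matches the top strand at positions 4–15; it acts as a forward primer.
Primer 2's reverse complement is CATTAAACA, matching the top strand at positions 67–75; it acts as a reverse primer.
The 3' ends face each other across positions 4–75, giving a 72 bp product.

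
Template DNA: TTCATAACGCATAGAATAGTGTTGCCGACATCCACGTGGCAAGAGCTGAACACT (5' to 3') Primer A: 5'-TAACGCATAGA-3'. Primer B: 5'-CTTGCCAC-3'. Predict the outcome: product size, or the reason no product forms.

Yes — a 39 bp product.

Primer A (TAACGCATAGA) matches the top strand at positions 5–15; it acts as a forward primer.
Primer B's reverse complement is GTGGCAAG, matching the top strand at positions 36–43; it acts as a reverse primer.
The 3' ends face each other across positions 5–43, giving a 39 bp product.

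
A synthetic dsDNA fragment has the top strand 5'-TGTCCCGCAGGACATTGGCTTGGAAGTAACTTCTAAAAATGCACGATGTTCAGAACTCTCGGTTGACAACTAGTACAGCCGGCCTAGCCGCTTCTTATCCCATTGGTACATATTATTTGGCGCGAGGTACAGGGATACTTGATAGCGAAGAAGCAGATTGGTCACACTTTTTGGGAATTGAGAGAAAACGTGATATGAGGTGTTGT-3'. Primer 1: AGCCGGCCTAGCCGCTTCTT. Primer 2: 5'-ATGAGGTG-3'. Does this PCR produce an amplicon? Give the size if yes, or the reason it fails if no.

Primer 1 (AGCCGGCCTAGCCGCTTCTT) matches the top strand at positions 77–96 (3' end points downstream).
Primer 2 (ATGAGGTG) also matches the top strand directly, at positions 195–202 — its reverse complement CACCTCAT is not present.
Both primers anneal to the bottom strand with 3' ends pointing the same way, so neither can prime synthesis back toward the other.

No product — both primers anneal to the same strand and extend in the same direction.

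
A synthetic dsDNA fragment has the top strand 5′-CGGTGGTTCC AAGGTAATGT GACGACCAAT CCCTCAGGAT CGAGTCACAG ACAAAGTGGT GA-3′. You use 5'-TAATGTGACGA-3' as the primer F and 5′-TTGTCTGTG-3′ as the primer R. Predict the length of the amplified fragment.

40 bp

Scanning the template, TAATGTGACGA occurs at positions 15–25; this primer anneals to the bottom strand there with its 3' end pointing downstream.
The reverse primer's reverse complement is CACAGACAA, which matches the template at positions 46–54.
The product runs from position 15 to position 54, so its length is 54 − 15 + 1 = 40 bp.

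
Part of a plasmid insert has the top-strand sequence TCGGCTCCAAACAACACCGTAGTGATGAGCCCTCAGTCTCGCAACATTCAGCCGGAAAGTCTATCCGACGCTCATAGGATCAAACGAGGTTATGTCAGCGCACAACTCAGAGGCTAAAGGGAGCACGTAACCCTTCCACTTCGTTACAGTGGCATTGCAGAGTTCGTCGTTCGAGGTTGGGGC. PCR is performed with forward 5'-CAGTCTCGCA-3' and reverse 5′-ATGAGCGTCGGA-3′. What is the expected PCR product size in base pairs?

Forward primer CAGTCTCGCA is found on the top strand at positions 34–43.
Taking the reverse complement of ATGAGCGTCGGA gives TCCGACGCTCAT, found at positions 64–75 on the template; the primer anneals here to the top strand with its 3' end pointing upstream.
Amplicon spans positions 34–75: 42 bp.

42 bp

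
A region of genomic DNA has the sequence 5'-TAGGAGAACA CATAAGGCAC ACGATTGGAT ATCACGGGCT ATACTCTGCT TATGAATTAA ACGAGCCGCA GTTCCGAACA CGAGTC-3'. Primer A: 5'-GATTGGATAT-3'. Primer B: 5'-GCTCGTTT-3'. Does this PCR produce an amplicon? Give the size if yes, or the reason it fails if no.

Yes — a 44 bp product.

Primer A (GATTGGATAT) matches the top strand at positions 23–32; it acts as a forward primer.
Primer B's reverse complement is AAACGAGC, matching the top strand at positions 59–66; it acts as a reverse primer.
The 3' ends face each other across positions 23–66, giving a 44 bp product.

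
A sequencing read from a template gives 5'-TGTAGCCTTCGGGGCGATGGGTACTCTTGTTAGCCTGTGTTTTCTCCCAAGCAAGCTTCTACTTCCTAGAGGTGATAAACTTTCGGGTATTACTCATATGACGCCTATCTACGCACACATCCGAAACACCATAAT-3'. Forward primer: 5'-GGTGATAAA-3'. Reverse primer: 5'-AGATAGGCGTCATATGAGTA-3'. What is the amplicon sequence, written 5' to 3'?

Forward primer GGTGATAAA is found on the top strand at positions 71–79.
Taking the reverse complement of AGATAGGCGTCATATGAGTA gives TACTCATATGACGCCTATCT, found at positions 91–110 on the template; the primer anneals here to the top strand with its 3' end pointing upstream.
The product is the template from position 71 through 110 (40 bp).

5'-GGTGATAAACTTTCGGGTATTACTCATATGACGCCTATCT-3'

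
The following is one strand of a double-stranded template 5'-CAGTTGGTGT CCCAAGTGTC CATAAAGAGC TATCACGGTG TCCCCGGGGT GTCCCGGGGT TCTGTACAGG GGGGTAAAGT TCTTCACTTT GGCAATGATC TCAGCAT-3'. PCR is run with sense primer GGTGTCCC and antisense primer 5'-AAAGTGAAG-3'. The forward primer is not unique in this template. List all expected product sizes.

The forward primer GGTGTCCC matches the top strand at positions 6–13, 37–44, 48–55.
The reverse primer's reverse complement is CTTCACTTT, matching at positions 82–90.
Each forward site pairs with the reverse site to give a product ending at position 90: sizes 85, 54, 43 bp.

85 bp, 54 bp, 43 bp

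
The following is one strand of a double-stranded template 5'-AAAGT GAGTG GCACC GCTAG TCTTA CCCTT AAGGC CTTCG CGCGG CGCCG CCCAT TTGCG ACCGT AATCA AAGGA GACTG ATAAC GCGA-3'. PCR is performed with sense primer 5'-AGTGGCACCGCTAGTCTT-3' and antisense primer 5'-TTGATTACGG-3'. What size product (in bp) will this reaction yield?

Forward primer AGTGGCACCGCTAGTCTT is found on the top strand at positions 7–24.
Taking the reverse complement of TTGATTACGG gives CCGTAATCAA, found at positions 62–71 on the template; the primer anneals here to the top strand with its 3' end pointing upstream.
Amplicon spans positions 7–71: 65 bp.

65 bp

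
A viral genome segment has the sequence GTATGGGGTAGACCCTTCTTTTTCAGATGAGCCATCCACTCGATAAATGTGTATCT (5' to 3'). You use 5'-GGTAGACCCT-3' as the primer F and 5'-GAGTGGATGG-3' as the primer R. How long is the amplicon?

Forward primer GGTAGACCCT is found on the top strand at positions 7–16.
Taking the reverse complement of GAGTGGATGG gives CCATCCACTC, found at positions 32–41 on the template; the primer anneals here to the top strand with its 3' end pointing upstream.
The product runs from position 7 to position 41, so its length is 41 − 7 + 1 = 35 bp.

35 bp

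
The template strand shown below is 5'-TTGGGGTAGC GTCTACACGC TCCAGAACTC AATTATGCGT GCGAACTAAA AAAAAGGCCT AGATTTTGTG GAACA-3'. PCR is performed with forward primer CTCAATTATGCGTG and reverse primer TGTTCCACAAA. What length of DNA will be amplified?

48 bp

The forward primer matches the template at positions 28–41.
Reverse complement of the reverse primer: TTTGTGGAACA. This occurs on the top strand at positions 65–75.
Amplicon spans positions 28–75: 48 bp.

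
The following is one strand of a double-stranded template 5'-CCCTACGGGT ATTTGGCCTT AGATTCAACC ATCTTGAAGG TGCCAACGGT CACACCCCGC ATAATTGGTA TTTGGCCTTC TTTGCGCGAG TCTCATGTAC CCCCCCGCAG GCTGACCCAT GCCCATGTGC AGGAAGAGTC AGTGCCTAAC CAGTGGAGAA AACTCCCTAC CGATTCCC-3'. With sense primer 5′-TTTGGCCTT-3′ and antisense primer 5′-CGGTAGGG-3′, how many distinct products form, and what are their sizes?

Two products: 161 bp, 102 bp

The forward primer TTTGGCCTT matches the top strand at positions 12–20, 71–79.
The reverse primer's reverse complement is CCCTACCG, matching at positions 165–172.
Each forward site pairs with the reverse site to give a product ending at position 172: sizes 161, 102 bp.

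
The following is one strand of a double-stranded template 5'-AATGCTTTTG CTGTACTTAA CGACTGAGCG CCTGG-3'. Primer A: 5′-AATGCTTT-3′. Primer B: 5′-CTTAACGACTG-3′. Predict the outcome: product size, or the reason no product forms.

No product — both primers anneal to the same strand and extend in the same direction.

Primer A (AATGCTTT) matches the top strand at positions 1–8 (3' end points downstream).
Primer B (CTTAACGACTG) also matches the top strand directly, at positions 16–26 — its reverse complement CAGTCGTTAAG is not present.
Both primers anneal to the bottom strand with 3' ends pointing the same way, so neither can prime synthesis back toward the other.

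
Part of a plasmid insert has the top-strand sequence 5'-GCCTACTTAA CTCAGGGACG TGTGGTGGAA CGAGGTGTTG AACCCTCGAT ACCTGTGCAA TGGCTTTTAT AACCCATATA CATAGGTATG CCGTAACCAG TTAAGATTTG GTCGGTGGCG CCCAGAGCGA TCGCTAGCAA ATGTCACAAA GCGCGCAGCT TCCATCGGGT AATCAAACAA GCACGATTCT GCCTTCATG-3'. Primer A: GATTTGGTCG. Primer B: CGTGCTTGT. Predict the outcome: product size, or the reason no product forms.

Yes — an 81 bp product.

Primer A (GATTTGGTCG) matches the top strand at positions 105–114; it acts as a forward primer.
Primer B's reverse complement is ACAAGCACG, matching the top strand at positions 177–185; it acts as a reverse primer.
The 3' ends face each other across positions 105–185, giving an 81 bp product.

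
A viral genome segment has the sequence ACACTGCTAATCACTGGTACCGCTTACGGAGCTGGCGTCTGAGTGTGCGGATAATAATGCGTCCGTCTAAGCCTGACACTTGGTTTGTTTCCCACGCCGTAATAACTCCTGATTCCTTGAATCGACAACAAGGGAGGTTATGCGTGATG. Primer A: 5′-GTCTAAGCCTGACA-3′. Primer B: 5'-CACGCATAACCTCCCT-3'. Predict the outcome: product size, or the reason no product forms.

Primer A (GTCTAAGCCTGACA) matches the top strand at positions 65–78; it acts as a forward primer.
Primer B's reverse complement is AGGGAGGTTATGCGTG, matching the top strand at positions 131–146; it acts as a reverse primer.
The 3' ends face each other across positions 65–146, giving an 82 bp product.

Yes — an 82 bp product.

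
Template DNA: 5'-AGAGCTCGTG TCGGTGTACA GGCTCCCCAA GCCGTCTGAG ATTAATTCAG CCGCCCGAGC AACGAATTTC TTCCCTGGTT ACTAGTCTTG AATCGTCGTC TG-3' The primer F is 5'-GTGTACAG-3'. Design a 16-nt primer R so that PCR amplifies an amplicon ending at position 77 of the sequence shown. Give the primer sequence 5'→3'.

5'-CAGGGAAGAAATTCGT-3'

The forward primer binds at positions 14–21; the product's 3' end on the top strand is position 77.
The reverse primer anneals to the top strand over positions 62–77, i.e. to ACGAATTTCTTCCCTG.
Its sequence written 5'→3' is the reverse complement: CAGGGAAGAAATTCGT.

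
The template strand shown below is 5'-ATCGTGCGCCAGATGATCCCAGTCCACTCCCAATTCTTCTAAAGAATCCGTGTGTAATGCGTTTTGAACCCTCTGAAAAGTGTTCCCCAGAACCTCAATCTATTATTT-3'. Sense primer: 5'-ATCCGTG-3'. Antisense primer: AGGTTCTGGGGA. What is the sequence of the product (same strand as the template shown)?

5'-ATCCGTGTGTAATGCGTTTTGAACCCTCTGAAAAGTGTTCCCCAGAACCT-3'

The forward primer matches the template at positions 46–52.
Taking the reverse complement of AGGTTCTGGGGA gives TCCCCAGAACCT, found at positions 84–95 on the template; the primer anneals here to the top strand with its 3' end pointing upstream.
The product is the template from position 46 through 95 (50 bp).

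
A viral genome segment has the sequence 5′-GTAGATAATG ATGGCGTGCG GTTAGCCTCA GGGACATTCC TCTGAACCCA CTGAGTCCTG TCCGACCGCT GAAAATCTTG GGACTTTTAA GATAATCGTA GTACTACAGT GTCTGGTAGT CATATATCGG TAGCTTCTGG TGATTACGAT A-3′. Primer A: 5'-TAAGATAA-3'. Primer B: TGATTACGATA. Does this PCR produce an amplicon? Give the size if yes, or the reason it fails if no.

Primer A (TAAGATAA) matches the top strand at positions 88–95 (3' end points downstream).
Primer B (TGATTACGATA) also matches the top strand directly, at positions 141–151 — its reverse complement TATCGTAATCA is not present.
Both primers anneal to the bottom strand with 3' ends pointing the same way, so neither can prime synthesis back toward the other.

No product — both primers anneal to the same strand and extend in the same direction.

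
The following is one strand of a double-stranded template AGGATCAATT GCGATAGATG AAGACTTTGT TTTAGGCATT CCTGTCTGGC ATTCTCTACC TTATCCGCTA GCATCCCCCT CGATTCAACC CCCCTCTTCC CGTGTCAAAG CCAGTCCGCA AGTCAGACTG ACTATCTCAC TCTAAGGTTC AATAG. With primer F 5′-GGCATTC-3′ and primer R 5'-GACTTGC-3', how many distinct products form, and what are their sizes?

The forward primer GGCATTC matches the top strand at positions 35–41, 48–54.
The reverse primer's reverse complement is GCAAGTC, matching at positions 118–124.
Each forward site pairs with the reverse site to give a product ending at position 124: sizes 90, 77 bp.

Two products: 90 bp, 77 bp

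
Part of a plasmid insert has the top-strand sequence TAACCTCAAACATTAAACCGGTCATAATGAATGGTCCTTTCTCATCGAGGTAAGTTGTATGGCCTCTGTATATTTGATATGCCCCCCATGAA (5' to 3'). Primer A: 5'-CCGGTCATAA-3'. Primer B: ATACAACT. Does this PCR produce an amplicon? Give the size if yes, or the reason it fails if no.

Primer A (CCGGTCATAA) matches the top strand at positions 18–27; it acts as a forward primer.
Primer B's reverse complement is AGTTGTAT, matching the top strand at positions 53–60; it acts as a reverse primer.
The 3' ends face each other across positions 18–60, giving a 43 bp product.

Yes — a 43 bp product.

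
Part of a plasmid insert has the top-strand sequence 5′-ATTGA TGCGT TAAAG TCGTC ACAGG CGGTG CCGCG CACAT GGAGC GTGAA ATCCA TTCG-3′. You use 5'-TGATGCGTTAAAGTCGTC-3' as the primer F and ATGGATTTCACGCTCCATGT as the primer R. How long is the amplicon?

54 bp

Forward primer TGATGCGTTAAAGTCGTC is found on the top strand at positions 3–20.
Reverse complement of the reverse primer: ACATGGAGCGTGAAATCCAT. This occurs on the top strand at positions 37–56.
Amplicon spans positions 3–56: 54 bp.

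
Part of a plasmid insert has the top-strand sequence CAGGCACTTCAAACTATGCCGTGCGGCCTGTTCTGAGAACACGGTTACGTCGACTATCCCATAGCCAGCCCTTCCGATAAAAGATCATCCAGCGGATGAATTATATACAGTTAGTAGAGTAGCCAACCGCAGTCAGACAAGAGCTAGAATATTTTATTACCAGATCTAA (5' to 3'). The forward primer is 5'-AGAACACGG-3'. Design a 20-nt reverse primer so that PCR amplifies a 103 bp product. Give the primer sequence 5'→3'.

5'-GTCTGACTGCGGTTGGCTAC-3'

The forward primer binds at positions 36–44, so a 103 bp product ends at position 36 + 103 − 1 = 138.
The reverse primer anneals to the top strand over positions 119–138, i.e. to GTAGCCAACCGCAGTCAGAC.
Its sequence written 5'→3' is the reverse complement: GTCTGACTGCGGTTGGCTAC.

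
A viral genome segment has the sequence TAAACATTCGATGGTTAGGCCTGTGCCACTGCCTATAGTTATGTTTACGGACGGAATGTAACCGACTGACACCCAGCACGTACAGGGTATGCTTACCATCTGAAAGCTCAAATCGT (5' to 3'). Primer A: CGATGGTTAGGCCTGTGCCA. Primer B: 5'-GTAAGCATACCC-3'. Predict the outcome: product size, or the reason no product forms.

Yes — an 88 bp product.

Primer A (CGATGGTTAGGCCTGTGCCA) matches the top strand at positions 9–28; it acts as a forward primer.
Primer B's reverse complement is GGGTATGCTTAC, matching the top strand at positions 85–96; it acts as a reverse primer.
The 3' ends face each other across positions 9–96, giving an 88 bp product.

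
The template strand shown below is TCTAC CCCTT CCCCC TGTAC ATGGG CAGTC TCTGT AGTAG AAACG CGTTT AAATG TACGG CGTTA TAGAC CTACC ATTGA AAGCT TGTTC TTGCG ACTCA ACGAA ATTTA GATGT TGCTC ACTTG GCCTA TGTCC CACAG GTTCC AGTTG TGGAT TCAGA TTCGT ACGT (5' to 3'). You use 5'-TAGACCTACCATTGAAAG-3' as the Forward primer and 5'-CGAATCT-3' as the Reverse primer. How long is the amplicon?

Forward primer TAGACCTACCATTGAAAG is found on the top strand at positions 66–83.
The reverse primer's reverse complement is AGATTCG, which matches the template at positions 158–164.
Product length = (reverse-primer end) − (forward-primer start) + 1 = 164 − 66 + 1 = 99 bp.

99 bp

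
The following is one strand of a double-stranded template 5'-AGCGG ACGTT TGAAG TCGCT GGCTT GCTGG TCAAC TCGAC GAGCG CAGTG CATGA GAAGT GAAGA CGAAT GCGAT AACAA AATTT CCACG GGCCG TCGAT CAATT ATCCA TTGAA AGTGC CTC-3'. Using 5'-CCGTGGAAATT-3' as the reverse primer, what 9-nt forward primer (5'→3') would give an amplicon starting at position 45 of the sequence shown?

5'-GCAGTGCAT-3'

The reverse primer's reverse complement AATTTCCACGG matches the template at positions 81–91; the product starts at position 45.
The forward primer is identical to the top strand over positions 45–53: GCAGTGCAT.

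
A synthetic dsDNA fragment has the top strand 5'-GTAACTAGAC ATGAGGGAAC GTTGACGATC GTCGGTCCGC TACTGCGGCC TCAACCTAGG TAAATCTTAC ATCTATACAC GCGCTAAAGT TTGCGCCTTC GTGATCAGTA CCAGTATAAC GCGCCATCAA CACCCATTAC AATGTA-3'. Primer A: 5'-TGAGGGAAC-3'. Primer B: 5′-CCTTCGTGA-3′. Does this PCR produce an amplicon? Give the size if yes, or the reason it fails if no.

Primer A (TGAGGGAAC) matches the top strand at positions 12–20 (3' end points downstream).
Primer B (CCTTCGTGA) also matches the top strand directly, at positions 96–104 — its reverse complement TCACGAAGG is not present.
Both primers anneal to the bottom strand with 3' ends pointing the same way, so neither can prime synthesis back toward the other.

No product — both primers anneal to the same strand and extend in the same direction.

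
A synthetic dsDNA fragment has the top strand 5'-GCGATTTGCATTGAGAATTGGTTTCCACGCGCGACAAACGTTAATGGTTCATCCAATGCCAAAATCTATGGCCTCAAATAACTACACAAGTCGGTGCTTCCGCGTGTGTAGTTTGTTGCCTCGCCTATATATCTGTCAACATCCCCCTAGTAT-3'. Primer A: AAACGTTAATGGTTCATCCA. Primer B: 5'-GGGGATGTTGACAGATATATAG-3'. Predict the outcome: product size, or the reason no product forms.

Primer A (AAACGTTAATGGTTCATCCA) matches the top strand at positions 36–55; it acts as a forward primer.
Primer B's reverse complement is CTATATATCTGTCAACATCCCC, matching the top strand at positions 125–146; it acts as a reverse primer.
The 3' ends face each other across positions 36–146, giving a 111 bp product.

Yes — a 111 bp product.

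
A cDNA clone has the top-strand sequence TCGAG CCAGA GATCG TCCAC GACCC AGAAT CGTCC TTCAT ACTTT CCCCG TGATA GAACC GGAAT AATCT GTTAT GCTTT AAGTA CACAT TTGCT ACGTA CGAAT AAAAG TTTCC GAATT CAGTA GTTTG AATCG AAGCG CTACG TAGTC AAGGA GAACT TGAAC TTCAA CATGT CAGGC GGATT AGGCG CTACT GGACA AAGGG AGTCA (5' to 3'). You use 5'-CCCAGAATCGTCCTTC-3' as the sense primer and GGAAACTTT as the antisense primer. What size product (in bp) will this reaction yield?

93 bp

The forward primer matches the template at positions 23–38.
Taking the reverse complement of GGAAACTTT gives AAAGTTTCC, found at positions 107–115 on the template; the primer anneals here to the top strand with its 3' end pointing upstream.
Product length = (reverse-primer end) − (forward-primer start) + 1 = 115 − 23 + 1 = 93 bp.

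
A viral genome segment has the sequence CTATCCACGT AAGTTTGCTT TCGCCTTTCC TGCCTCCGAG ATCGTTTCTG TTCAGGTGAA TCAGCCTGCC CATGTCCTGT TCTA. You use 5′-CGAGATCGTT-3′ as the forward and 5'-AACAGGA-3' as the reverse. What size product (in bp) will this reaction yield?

Scanning the template, CGAGATCGTT occurs at positions 37–46; this primer anneals to the bottom strand there with its 3' end pointing downstream.
Taking the reverse complement of AACAGGA gives TCCTGTT, found at positions 75–81 on the template; the primer anneals here to the top strand with its 3' end pointing upstream.
The product runs from position 37 to position 81, so its length is 81 − 37 + 1 = 45 bp.

45 bp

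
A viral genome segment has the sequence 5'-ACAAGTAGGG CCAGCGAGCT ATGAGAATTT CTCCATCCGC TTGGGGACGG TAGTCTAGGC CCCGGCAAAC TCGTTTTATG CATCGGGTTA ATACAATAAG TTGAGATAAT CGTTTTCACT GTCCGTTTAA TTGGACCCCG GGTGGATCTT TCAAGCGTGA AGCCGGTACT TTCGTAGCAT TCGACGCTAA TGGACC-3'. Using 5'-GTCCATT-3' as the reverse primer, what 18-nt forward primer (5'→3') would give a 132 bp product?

5'-GGCAAACTCGTTTTATGC-3'

The reverse primer's reverse complement AATGGAC matches the template at positions 189–195, so the product ends at position 195.
A 132 bp product then starts at position 195 − 132 + 1 = 64.
The forward primer is identical to the top strand there: GGCAAACTCGTTTTATGC.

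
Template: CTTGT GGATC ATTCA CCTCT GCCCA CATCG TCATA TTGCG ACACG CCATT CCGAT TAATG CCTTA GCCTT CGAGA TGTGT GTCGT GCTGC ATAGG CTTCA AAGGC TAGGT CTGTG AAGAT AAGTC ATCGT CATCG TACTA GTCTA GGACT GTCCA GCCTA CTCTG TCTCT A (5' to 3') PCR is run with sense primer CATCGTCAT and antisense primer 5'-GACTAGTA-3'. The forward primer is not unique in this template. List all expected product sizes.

118 bp, 19 bp

The forward primer CATCGTCAT matches the top strand at positions 26–34, 125–133.
The reverse primer's reverse complement is TACTAGTC, matching at positions 136–143.
Each forward site pairs with the reverse site to give a product ending at position 143: sizes 118, 19 bp.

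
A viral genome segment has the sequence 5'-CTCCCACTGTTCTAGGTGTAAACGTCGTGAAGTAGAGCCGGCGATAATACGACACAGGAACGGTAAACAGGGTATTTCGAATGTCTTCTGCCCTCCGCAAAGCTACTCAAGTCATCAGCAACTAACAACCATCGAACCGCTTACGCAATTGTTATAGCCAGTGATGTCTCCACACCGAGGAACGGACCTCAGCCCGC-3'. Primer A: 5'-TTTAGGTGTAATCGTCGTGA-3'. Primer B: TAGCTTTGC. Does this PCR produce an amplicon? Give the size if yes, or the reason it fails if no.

No product — primer A has no binding site in the template.

Primer A (TTTAGGTGTAATCGTCGTGA) does not match the top strand, and its reverse complement TCACGACGATTACACCTAAA does not match either.
With no annealing site for primer A, no amplification occurs.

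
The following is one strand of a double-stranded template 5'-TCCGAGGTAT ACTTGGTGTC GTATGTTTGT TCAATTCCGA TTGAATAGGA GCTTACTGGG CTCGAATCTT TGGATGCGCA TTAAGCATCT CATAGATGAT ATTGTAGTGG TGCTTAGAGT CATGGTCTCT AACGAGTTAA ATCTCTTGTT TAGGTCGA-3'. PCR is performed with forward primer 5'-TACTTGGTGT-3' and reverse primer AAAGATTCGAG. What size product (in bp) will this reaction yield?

The forward primer matches the template at positions 10–19.
Taking the reverse complement of AAAGATTCGAG gives CTCGAATCTTT, found at positions 61–71 on the template; the primer anneals here to the top strand with its 3' end pointing upstream.
Product length = (reverse-primer end) − (forward-primer start) + 1 = 71 − 10 + 1 = 62 bp.

62 bp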